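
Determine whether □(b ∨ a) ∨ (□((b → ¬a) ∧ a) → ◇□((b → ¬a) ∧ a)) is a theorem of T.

Yes, valid

Tableau for the negation ¬(□(b ∨ a) ∨ (□((b → ¬a) ∧ a) → ◇□((b → ¬a) ∧ a))):
1. ¬(□(b ∨ a) ∨ (□((b → ¬a) ∧ a) → ◇□((b → ¬a) ∧ a))), u
2. ¬□(b ∨ a), u
3. ¬(□((b → ¬a) ∧ a) → ◇□((b → ¬a) ∧ a)), u
4. □((b → ¬a) ∧ a), u
5. ¬◇□((b → ¬a) ∧ a), u
6. (b → ¬a) ∧ a, u
7. b → ¬a, u
8. a, u
9. ¬□((b → ¬a) ∧ a), u
10. ¬b, u
11. ¬(b ∨ a), v
12. ¬b, v
13. ¬a, v
14. (b → ¬a) ∧ a, v
15. b → ¬a, v
16. a, v
Accessibility: uRu, uRv, vRv
Branch closes: a and ¬a both at v.
All branches of the negation close; one closing branch shown above.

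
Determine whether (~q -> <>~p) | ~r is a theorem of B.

Invalid (countermodel exists)

Tableau for the negation ~((~q -> <>~p) | ~r):
1. ~((~q -> <>~p) | ~r), w0
2. ~(~q -> <>~p), w0
3. r, w0
4. ~q, w0
5. ~<>~p, w0
6. p, w0
Accessibility: w0Rw0
The negation has an open branch (countermodel exists).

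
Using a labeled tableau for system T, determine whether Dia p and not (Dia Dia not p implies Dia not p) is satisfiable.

1. Dia p and not (Dia Dia not p implies Dia not p), u
2. Dia p, u
3. not (Dia Dia not p implies Dia not p), u
4. Dia Dia not p, u
5. not Dia not p, u
6. p, u
7. p, v
8. Dia not p, w
9. p, w
10. not p, x
Accessibility: uRu, uRv, uRw, vRv, wRw, wRx, xRx

Yes, satisfiable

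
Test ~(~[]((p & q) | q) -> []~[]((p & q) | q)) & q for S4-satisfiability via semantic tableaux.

1. ~(~[]((p & q) | q) -> []~[]((p & q) | q)) & q, w0
2. ~(~[]((p & q) | q) -> []~[]((p & q) | q)), w0   [&-rule on 1]
3. q, w0   [&-rule on 1]
4. ~[]((p & q) | q), w0   [~->-rule on 2]
5. ~[]~[]((p & q) | q), w0   [~->-rule on 2]
6. ~((p & q) | q), w1   [~[]-rule on 4: fresh world w1, w0Rw1]
7. ~(p & q), w1   [~|-rule on 6]
8. ~q, w1   [~|-rule on 6]
9. []((p & q) | q), w2   [~[]-rule on 5: fresh world w2, w0Rw2]
10. (p & q) | q, w2   [[]-rule on 9 via w2Rw2]
11. q, w2   [|-rule on 10 (branches; this branch)]
Accessibility: w0Rw0, w0Rw1, w0Rw2, w1Rw1, w2Rw2

Satisfiable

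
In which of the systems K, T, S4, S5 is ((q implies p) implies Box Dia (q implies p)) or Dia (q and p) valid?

S5

S5-tableau for the negation not (((q implies p) implies Box Dia (q implies p)) or Dia (q and p)):
1. not (((q implies p) implies Box Dia (q implies p)) or Dia (q and p)), 0
2. not ((q implies p) implies Box Dia (q implies p)), 0
3. not Dia (q and p), 0
4. q implies p, 0
5. not Box Dia (q implies p), 0
6. not (q and p), 0
7. p, 0
8. not q, 0
9. not Dia (q implies p), 1
10. not (q and p), 1
11. not (q implies p), 0
12. q, 0
13. not p, 0
Accessibility: 0R0, 0R1, 1R0, 1R1
Branch closes: q and not q both at 0.
Every branch closes (one shown): valid in S5.
S4-tableau for the negation not (((q implies p) implies Box Dia (q implies p)) or Dia (q and p)):
1. not (((q implies p) implies Box Dia (q implies p)) or Dia (q and p)), 0
2. not ((q implies p) implies Box Dia (q implies p)), 0
3. not Dia (q and p), 0
4. q implies p, 0
5. not Box Dia (q implies p), 0
6. not (q and p), 0
7. p, 0
8. not q, 0
9. not Dia (q implies p), 1
10. not (q and p), 1
11. not (q implies p), 1
12. q, 1
13. not p, 1
Accessibility: 0R0, 0R1, 1R1
Complete open branch: countermodel on an S4-frame, so not valid in S4, nor in K, T (the same frame is also a K-frame and a T-frame).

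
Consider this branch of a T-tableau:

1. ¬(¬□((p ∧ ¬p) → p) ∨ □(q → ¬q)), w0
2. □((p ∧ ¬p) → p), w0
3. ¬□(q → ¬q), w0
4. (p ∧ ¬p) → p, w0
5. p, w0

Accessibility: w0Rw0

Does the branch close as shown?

Open

No atom appears with both signs at the same world.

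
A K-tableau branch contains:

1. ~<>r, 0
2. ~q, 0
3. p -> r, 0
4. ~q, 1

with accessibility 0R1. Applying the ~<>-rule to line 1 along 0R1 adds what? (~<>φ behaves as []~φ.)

~<>φ behaves as []~φ: propagate the negated body to each accessible world.

~r, 1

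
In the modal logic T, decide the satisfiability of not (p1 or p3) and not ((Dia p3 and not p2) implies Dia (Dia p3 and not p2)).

Unsatisfiable (every branch closes)

1. not (p1 or p3) and not ((Dia p3 and not p2) implies Dia (Dia p3 and not p2)), w0
2. not (p1 or p3), w0   [and-rule on 1]
3. not ((Dia p3 and not p2) implies Dia (Dia p3 and not p2)), w0   [and-rule on 1]
4. not p1, w0   [neg-or-rule on 2]
5. not p3, w0   [neg-or-rule on 2]
6. Dia p3 and not p2, w0   [neg-implies-rule on 3]
7. not Dia (Dia p3 and not p2), w0   [neg-implies-rule on 3]
8. Dia p3, w0   [and-rule on 6]
9. not p2, w0   [and-rule on 6]
10. not (Dia p3 and not p2), w0   [neg-Dia-rule on 7 via w0Rw0]
11. not Dia p3, w0   [neg-and-rule on 10 (branches; this branch)]
12. p3, w1   [Dia-rule on 8: fresh world w1, w0Rw1]
13. not (Dia p3 and not p2), w1   [neg-Dia-rule on 7 via w0Rw1]
14. not p3, w1   [neg-Dia-rule on 11 via w0Rw1]
Accessibility: w0Rw0, w0Rw1, w1Rw1
Branch closes: p3 and not p3 both at w1.
(One branch shown.) All branches close.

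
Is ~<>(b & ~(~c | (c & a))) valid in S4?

Tableau for the negation <>(b & ~(~c | (c & a))):
1. <>(b & ~(~c | (c & a))), w0
2. b & ~(~c | (c & a)), w1   [<>-rule on 1: fresh world w1, w0Rw1]
3. b, w1   [&-rule on 2]
4. ~(~c | (c & a)), w1   [&-rule on 2]
5. c, w1   [~|-rule on 4]
6. ~(c & a), w1   [~|-rule on 4]
7. ~a, w1   [~&-rule on 6 (branches; this branch)]
Accessibility: w0Rw0, w0Rw1, w1Rw1
The negation has an open branch (countermodel exists).

Not valid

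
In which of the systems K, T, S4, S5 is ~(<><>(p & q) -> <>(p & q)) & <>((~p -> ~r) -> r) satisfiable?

K, T

S4-tableau for the formula:
1. ~(<><>(p & q) -> <>(p & q)) & <>((~p -> ~r) -> r), u
2. ~(<><>(p & q) -> <>(p & q)), u
3. <>((~p -> ~r) -> r), u
4. <><>(p & q), u
5. ~<>(p & q), u
6. ~(p & q), u
7. ~q, u
8. (~p -> ~r) -> r, v
9. ~(p & q), v
10. ~(~p -> ~r), v
11. ~p, v
12. r, v
13. ~q, v
14. <>(p & q), w
15. ~(p & q), w
16. ~q, w
17. p & q, x
18. p, x
19. q, x
20. ~(p & q), x
21. ~q, x
Accessibility: uRu, uRv, uRw, uRx, vRv, wRw, wRx, xRx
Branch closes: q and ~q both at x.
Every branch closes (one shown): unsatisfiable in S4, hence also in S5 (every S5-frame is an S4-frame).
T-tableau for the formula:
1. ~(<><>(p & q) -> <>(p & q)) & <>((~p -> ~r) -> r), u
2. ~(<><>(p & q) -> <>(p & q)), u
3. <>((~p -> ~r) -> r), u
4. <><>(p & q), u
5. ~<>(p & q), u
6. ~(p & q), u
7. ~q, u
8. (~p -> ~r) -> r, v
9. ~(p & q), v
10. r, v
11. ~q, v
12. <>(p & q), w
13. ~(p & q), w
14. ~q, w
15. p & q, x
16. p, x
17. q, x
Accessibility: uRu, uRv, uRw, vRv, wRw, wRx, xRx
Complete open branch: satisfiable in T, hence also in K (this T-model is also a K-model).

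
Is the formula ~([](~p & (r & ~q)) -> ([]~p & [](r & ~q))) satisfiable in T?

Unsatisfiable

1. ~([](~p & (r & ~q)) -> ([]~p & [](r & ~q))), u
2. [](~p & (r & ~q)), u
3. ~([]~p & [](r & ~q)), u
4. ~p & (r & ~q), u
5. ~p, u
6. r & ~q, u
7. r, u
8. ~q, u
9. ~[](r & ~q), u
10. ~(r & ~q), v
11. ~p & (r & ~q), v
12. ~p, v
13. r & ~q, v
14. r, v
15. ~q, v
16. q, v
Accessibility: uRu, uRv, vRv
Branch closes: q and ~q both at v.
Every branch closes; the branch above is one of them.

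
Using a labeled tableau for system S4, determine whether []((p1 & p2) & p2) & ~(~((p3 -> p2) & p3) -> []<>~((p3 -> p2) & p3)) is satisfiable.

Satisfiable

1. []((p1 & p2) & p2) & ~(~((p3 -> p2) & p3) -> []<>~((p3 -> p2) & p3)), w0
2. []((p1 & p2) & p2), w0   [&-rule on 1]
3. ~(~((p3 -> p2) & p3) -> []<>~((p3 -> p2) & p3)), w0   [&-rule on 1]
4. ~((p3 -> p2) & p3), w0   [~->-rule on 3]
5. ~[]<>~((p3 -> p2) & p3), w0   [~->-rule on 3]
6. (p1 & p2) & p2, w0   [[]-rule on 2 via w0Rw0]
7. p1 & p2, w0   [&-rule on 6]
8. p2, w0   [&-rule on 6]
9. p1, w0   [&-rule on 7]
10. ~p3, w0   [~&-rule on 4 (branches; this branch)]
11. ~<>~((p3 -> p2) & p3), w1   [~[]-rule on 5: fresh world w1, w0Rw1]
12. (p1 & p2) & p2, w1   [[]-rule on 2 via w0Rw1]
13. p1 & p2, w1   [&-rule on 12]
14. p2, w1   [&-rule on 12]
15. p1, w1   [&-rule on 13]
16. (p3 -> p2) & p3, w1   [~<>-rule on 11 via w1Rw1]
17. p3 -> p2, w1   [&-rule on 16]
18. p3, w1   [&-rule on 16]
Accessibility: w0Rw0, w0Rw1, w1Rw1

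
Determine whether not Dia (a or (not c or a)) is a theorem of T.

Tableau for the negation Dia (a or (not c or a)):
1. Dia (a or (not c or a)), w0
2. a or (not c or a), w1
3. not c or a, w1
4. a, w1
Accessibility: w0Rw0, w0Rw1, w1Rw1
The negation has an open branch (countermodel exists).

Not valid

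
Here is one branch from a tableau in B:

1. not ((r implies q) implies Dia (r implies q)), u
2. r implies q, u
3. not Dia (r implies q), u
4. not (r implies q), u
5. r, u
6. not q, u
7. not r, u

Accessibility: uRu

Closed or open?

Both r and not r appear at u.

Yes, closed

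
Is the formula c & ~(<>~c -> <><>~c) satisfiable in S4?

1. c & ~(<>~c -> <><>~c), u
2. c, u
3. ~(<>~c -> <><>~c), u
4. <>~c, u
5. ~<><>~c, u
6. ~<>~c, u
7. ~c, v
8. ~<>~c, v
9. c, v
Accessibility: uRu, uRv, vRv
Branch closes: c and ~c both at v.
All branches of the tableau close; one closing branch shown above.

Unsatisfiable (every branch closes)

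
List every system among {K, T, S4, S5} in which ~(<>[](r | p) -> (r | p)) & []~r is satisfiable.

K, T, S4

S4-tableau for the formula:
1. ~(<>[](r | p) -> (r | p)) & []~r, 0
2. ~(<>[](r | p) -> (r | p)), 0
3. []~r, 0
4. <>[](r | p), 0
5. ~(r | p), 0
6. ~r, 0
7. ~p, 0
8. [](r | p), 1
9. ~r, 1
10. r | p, 1
11. p, 1
Accessibility: 0R0, 0R1, 1R1
Complete open branch: satisfiable in S4, hence also in K, T (this S4-model is also a K-model and a T-model).
S5-tableau for the formula:
1. ~(<>[](r | p) -> (r | p)) & []~r, 0
2. ~(<>[](r | p) -> (r | p)), 0
3. []~r, 0
4. <>[](r | p), 0
5. ~(r | p), 0
6. ~r, 0
7. ~p, 0
8. [](r | p), 1
9. ~r, 1
10. r | p, 0
11. r | p, 1
12. p, 0
Accessibility: 0R0, 0R1, 1R0, 1R1
Branch closes: p and ~p both at 0.
Every branch closes (one shown): unsatisfiable in S5.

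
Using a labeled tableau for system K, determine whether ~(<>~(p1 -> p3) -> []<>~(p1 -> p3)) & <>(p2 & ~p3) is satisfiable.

Yes, satisfiable

1. ~(<>~(p1 -> p3) -> []<>~(p1 -> p3)) & <>(p2 & ~p3), 0
2. ~(<>~(p1 -> p3) -> []<>~(p1 -> p3)), 0   [&-rule on 1]
3. <>(p2 & ~p3), 0   [&-rule on 1]
4. <>~(p1 -> p3), 0   [~->-rule on 2]
5. ~[]<>~(p1 -> p3), 0   [~->-rule on 2]
6. p2 & ~p3, 1   [<>-rule on 3: fresh world 1, 0R1]
7. p2, 1   [&-rule on 6]
8. ~p3, 1   [&-rule on 6]
9. ~(p1 -> p3), 2   [<>-rule on 4: fresh world 2, 0R2]
10. p1, 2   [~->-rule on 9]
11. ~p3, 2   [~->-rule on 9]
12. ~<>~(p1 -> p3), 3   [~[]-rule on 5: fresh world 3, 0R3]
Accessibility: 0R1, 0R2, 0R3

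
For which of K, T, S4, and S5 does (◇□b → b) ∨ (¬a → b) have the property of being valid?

S5

S4-tableau for the negation ¬((◇□b → b) ∨ (¬a → b)):
1. ¬((◇□b → b) ∨ (¬a → b)), w0
2. ¬(◇□b → b), w0   [¬∨-rule on 1]
3. ¬(¬a → b), w0   [¬∨-rule on 1]
4. ◇□b, w0   [¬→-rule on 2]
5. ¬b, w0   [¬→-rule on 2]
6. ¬a, w0   [¬→-rule on 3]
7. □b, w1   [◇-rule on 4: fresh world w1, w0Rw1]
8. b, w1   [□-rule on 7 via w1Rw1]
Accessibility: w0Rw0, w0Rw1, w1Rw1
Complete open branch: countermodel on an S4-frame, so not valid in S4, nor in K, T (the same frame is also a K-frame and a T-frame).
S5-tableau for the negation ¬((◇□b → b) ∨ (¬a → b)):
1. ¬((◇□b → b) ∨ (¬a → b)), w0
2. ¬(◇□b → b), w0   [¬∨-rule on 1]
3. ¬(¬a → b), w0   [¬∨-rule on 1]
4. ◇□b, w0   [¬→-rule on 2]
5. ¬b, w0   [¬→-rule on 2]
6. ¬a, w0   [¬→-rule on 3]
7. □b, w1   [◇-rule on 4: fresh world w1, w0Rw1]
8. b, w0   [□-rule on 7 via w1Rw0]
Accessibility: w0Rw0, w0Rw1, w1Rw0, w1Rw1
Branch closes: b and ¬b both at w0.
Every branch closes (one shown): valid in S5.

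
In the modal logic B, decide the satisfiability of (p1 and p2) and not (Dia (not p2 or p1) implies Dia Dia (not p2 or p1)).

No, unsatisfiable

1. (p1 and p2) and not (Dia (not p2 or p1) implies Dia Dia (not p2 or p1)), u
2. p1 and p2, u   [and-rule on 1]
3. not (Dia (not p2 or p1) implies Dia Dia (not p2 or p1)), u   [and-rule on 1]
4. p1, u   [and-rule on 2]
5. p2, u   [and-rule on 2]
6. Dia (not p2 or p1), u   [neg-implies-rule on 3]
7. not Dia Dia (not p2 or p1), u   [neg-implies-rule on 3]
8. not Dia (not p2 or p1), u   [neg-Dia-rule on 7 via uRu]
9. not (not p2 or p1), u   [neg-Dia-rule on 8 via uRu]
10. not p1, u   [neg-or-rule on 9]
Accessibility: uRu
Branch closes: p1 and not p1 both at u.
All branches of the tableau close; one closing branch shown above.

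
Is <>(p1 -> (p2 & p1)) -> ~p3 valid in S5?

Tableau for the negation ~(<>(p1 -> (p2 & p1)) -> ~p3):
1. ~(<>(p1 -> (p2 & p1)) -> ~p3), w0
2. <>(p1 -> (p2 & p1)), w0   [~->-rule on 1]
3. p3, w0   [~->-rule on 1]
4. p1 -> (p2 & p1), w1   [<>-rule on 2: fresh world w1, w0Rw1]
5. p2 & p1, w1   [->-rule on 4 (branches; this branch)]
6. p2, w1   [&-rule on 5]
7. p1, w1   [&-rule on 5]
Accessibility: w0Rw0, w0Rw1, w1Rw0, w1Rw1
The negation has an open branch (countermodel exists).

Invalid (countermodel exists)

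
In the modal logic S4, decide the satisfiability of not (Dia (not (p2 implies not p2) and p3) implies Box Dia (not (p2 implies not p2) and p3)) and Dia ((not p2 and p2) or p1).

Satisfiable

1. not (Dia (not (p2 implies not p2) and p3) implies Box Dia (not (p2 implies not p2) and p3)) and Dia ((not p2 and p2) or p1), u
2. not (Dia (not (p2 implies not p2) and p3) implies Box Dia (not (p2 implies not p2) and p3)), u   [and-rule on 1]
3. Dia ((not p2 and p2) or p1), u   [and-rule on 1]
4. Dia (not (p2 implies not p2) and p3), u   [neg-implies-rule on 2]
5. not Box Dia (not (p2 implies not p2) and p3), u   [neg-implies-rule on 2]
6. (not p2 and p2) or p1, v   [Dia-rule on 3: fresh world v, uRv]
7. p1, v   [or-rule on 6 (branches; this branch)]
8. not (p2 implies not p2) and p3, w   [Dia-rule on 4: fresh world w, uRw]
9. not (p2 implies not p2), w   [and-rule on 8]
10. p3, w   [and-rule on 8]
11. p2, w   [neg-implies-rule on 9]
12. not Dia (not (p2 implies not p2) and p3), x   [neg-Box-rule on 5: fresh world x, uRx]
13. not (not (p2 implies not p2) and p3), x   [neg-Dia-rule on 12 via xRx]
14. not p3, x   [neg-and-rule on 13 (branches; this branch)]
Accessibility: uRu, uRv, uRw, uRx, vRv, wRw, xRx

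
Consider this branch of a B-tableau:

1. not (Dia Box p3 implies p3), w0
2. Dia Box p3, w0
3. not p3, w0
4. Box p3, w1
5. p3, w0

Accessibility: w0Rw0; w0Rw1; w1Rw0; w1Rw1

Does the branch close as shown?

Yes, closed

Both p3 and not p3 appear at w0.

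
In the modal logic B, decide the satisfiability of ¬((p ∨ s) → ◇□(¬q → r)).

Yes, satisfiable

1. ¬((p ∨ s) → ◇□(¬q → r)), w0
2. p ∨ s, w0
3. ¬◇□(¬q → r), w0
4. ¬□(¬q → r), w0
5. s, w0
6. ¬(¬q → r), w1
7. ¬q, w1
8. ¬r, w1
9. ¬□(¬q → r), w1
10. ¬(¬q → r), w2
11. ¬q, w2
12. ¬r, w2
Accessibility: w0Rw0, w0Rw1, w1Rw0, w1Rw1, w1Rw2, w2Rw1, w2Rw2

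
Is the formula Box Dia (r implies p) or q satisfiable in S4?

Satisfiable

1. Box Dia (r implies p) or q, u
2. q, u   [or-rule on 1 (branches; this branch)]
Accessibility: uRu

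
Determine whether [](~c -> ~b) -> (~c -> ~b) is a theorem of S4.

Tableau for the negation ~([](~c -> ~b) -> (~c -> ~b)):
1. ~([](~c -> ~b) -> (~c -> ~b)), u
2. [](~c -> ~b), u
3. ~(~c -> ~b), u
4. ~c, u
5. b, u
6. ~c -> ~b, u
7. ~b, u
Accessibility: uRu
Branch closes: b and ~b both at u.
All branches of the negation close; one closing branch shown above.

Yes, valid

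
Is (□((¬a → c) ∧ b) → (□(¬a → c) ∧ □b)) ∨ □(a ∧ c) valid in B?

Valid in B

Tableau for the negation ¬((□((¬a → c) ∧ b) → (□(¬a → c) ∧ □b)) ∨ □(a ∧ c)):
1. ¬((□((¬a → c) ∧ b) → (□(¬a → c) ∧ □b)) ∨ □(a ∧ c)), w0
2. ¬(□((¬a → c) ∧ b) → (□(¬a → c) ∧ □b)), w0
3. ¬□(a ∧ c), w0
4. □((¬a → c) ∧ b), w0
5. ¬(□(¬a → c) ∧ □b), w0
6. (¬a → c) ∧ b, w0
7. ¬a → c, w0
8. b, w0
9. ¬□(¬a → c), w0
10. c, w0
11. ¬(a ∧ c), w1
12. (¬a → c) ∧ b, w1
13. ¬a → c, w1
14. b, w1
15. ¬c, w1
16. a, w1
17. ¬(¬a → c), w2
18. ¬a, w2
19. ¬c, w2
20. (¬a → c) ∧ b, w2
21. ¬a → c, w2
22. b, w2
23. c, w2
Accessibility: w0Rw0, w0Rw1, w0Rw2, w1Rw0, w1Rw1, w2Rw0, w2Rw2
Branch closes: c and ¬c both at w2.
Every branch of the negation's tableau closes; the branch above is one of them.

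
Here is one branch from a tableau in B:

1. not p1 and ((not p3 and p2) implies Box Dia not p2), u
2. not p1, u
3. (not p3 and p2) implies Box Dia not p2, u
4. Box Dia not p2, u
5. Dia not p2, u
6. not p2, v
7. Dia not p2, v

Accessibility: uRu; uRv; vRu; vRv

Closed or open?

No world carries both an atom and its negation.

Open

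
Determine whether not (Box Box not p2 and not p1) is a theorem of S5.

Invalid (countermodel exists)

Tableau for the negation Box Box not p2 and not p1:
1. Box Box not p2 and not p1, 0
2. Box Box not p2, 0   [and-rule on 1]
3. not p1, 0   [and-rule on 1]
4. Box not p2, 0   [Box-rule on 2 via 0R0]
5. not p2, 0   [Box-rule on 4 via 0R0]
Accessibility: 0R0
The negation has an open branch (countermodel exists).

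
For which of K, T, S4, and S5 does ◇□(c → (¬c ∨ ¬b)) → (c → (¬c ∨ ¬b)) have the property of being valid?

S5

S4-tableau for the negation ¬(◇□(c → (¬c ∨ ¬b)) → (c → (¬c ∨ ¬b))):
1. ¬(◇□(c → (¬c ∨ ¬b)) → (c → (¬c ∨ ¬b))), 0
2. ◇□(c → (¬c ∨ ¬b)), 0   [¬→-rule on 1]
3. ¬(c → (¬c ∨ ¬b)), 0   [¬→-rule on 1]
4. c, 0   [¬→-rule on 3]
5. ¬(¬c ∨ ¬b), 0   [¬→-rule on 3]
6. b, 0   [¬∨-rule on 5]
7. □(c → (¬c ∨ ¬b)), 1   [◇-rule on 2: fresh world 1, 0R1]
8. c → (¬c ∨ ¬b), 1   [□-rule on 7 via 1R1]
9. ¬c ∨ ¬b, 1   [→-rule on 8 (branches; this branch)]
10. ¬b, 1   [∨-rule on 9 (branches; this branch)]
Accessibility: 0R0, 0R1, 1R1
Complete open branch: countermodel on an S4-frame, so not valid in S4, nor in K, T (the same frame is also a K-frame and a T-frame).
S5-tableau for the negation ¬(◇□(c → (¬c ∨ ¬b)) → (c → (¬c ∨ ¬b))):
1. ¬(◇□(c → (¬c ∨ ¬b)) → (c → (¬c ∨ ¬b))), 0
2. ◇□(c → (¬c ∨ ¬b)), 0   [¬→-rule on 1]
3. ¬(c → (¬c ∨ ¬b)), 0   [¬→-rule on 1]
4. c, 0   [¬→-rule on 3]
5. ¬(¬c ∨ ¬b), 0   [¬→-rule on 3]
6. b, 0   [¬∨-rule on 5]
7. □(c → (¬c ∨ ¬b)), 1   [◇-rule on 2: fresh world 1, 0R1]
8. c → (¬c ∨ ¬b), 0   [□-rule on 7 via 1R0]
9. c → (¬c ∨ ¬b), 1   [□-rule on 7 via 1R1]
10. ¬c ∨ ¬b, 0   [→-rule on 8 (branches; this branch)]
11. ¬c ∨ ¬b, 1   [→-rule on 9 (branches; this branch)]
12. ¬b, 0   [∨-rule on 10 (branches; this branch)]
Accessibility: 0R0, 0R1, 1R0, 1R1
Branch closes: b and ¬b both at 0.
Every branch closes (one shown): valid in S5.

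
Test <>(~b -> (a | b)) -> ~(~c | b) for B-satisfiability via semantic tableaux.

1. <>(~b -> (a | b)) -> ~(~c | b), w0
2. ~(~c | b), w0
3. c, w0
4. ~b, w0
Accessibility: w0Rw0

Satisfiable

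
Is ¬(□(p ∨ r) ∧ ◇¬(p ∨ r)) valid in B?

Tableau for the negation □(p ∨ r) ∧ ◇¬(p ∨ r):
1. □(p ∨ r) ∧ ◇¬(p ∨ r), 0
2. □(p ∨ r), 0
3. ◇¬(p ∨ r), 0
4. p ∨ r, 0
5. r, 0
6. ¬(p ∨ r), 1
7. ¬p, 1
8. ¬r, 1
9. p ∨ r, 1
10. r, 1
Accessibility: 0R0, 0R1, 1R0, 1R1
Branch closes: r and ¬r both at 1.
All branches of the negation close; one closing branch shown above.

Valid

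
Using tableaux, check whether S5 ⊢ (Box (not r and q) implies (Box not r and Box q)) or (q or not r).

Valid in S5

Tableau for the negation not ((Box (not r and q) implies (Box not r and Box q)) or (q or not r)):
1. not ((Box (not r and q) implies (Box not r and Box q)) or (q or not r)), u
2. not (Box (not r and q) implies (Box not r and Box q)), u
3. not (q or not r), u
4. Box (not r and q), u
5. not (Box not r and Box q), u
6. not q, u
7. r, u
8. not r and q, u
9. not r, u
10. q, u
Accessibility: uRu
Branch closes: r and not r both at u.
All branches of the negation close; one closing branch shown above.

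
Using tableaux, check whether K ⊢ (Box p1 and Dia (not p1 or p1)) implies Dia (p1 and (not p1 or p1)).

Valid

Tableau for the negation not ((Box p1 and Dia (not p1 or p1)) implies Dia (p1 and (not p1 or p1))):
1. not ((Box p1 and Dia (not p1 or p1)) implies Dia (p1 and (not p1 or p1))), u
2. Box p1 and Dia (not p1 or p1), u   [neg-implies-rule on 1]
3. not Dia (p1 and (not p1 or p1)), u   [neg-implies-rule on 1]
4. Box p1, u   [and-rule on 2]
5. Dia (not p1 or p1), u   [and-rule on 2]
6. not p1 or p1, v   [Dia-rule on 5: fresh world v, uRv]
7. not (p1 and (not p1 or p1)), v   [neg-Dia-rule on 3 via uRv]
8. p1, v   [Box-rule on 4 via uRv]
9. not (not p1 or p1), v   [neg-and-rule on 7 (branches; this branch)]
10. not p1, v   [neg-or-rule on 9]
Accessibility: uRv
Branch closes: p1 and not p1 both at v.
Every branch of the negation's tableau closes; the branch above is one of them.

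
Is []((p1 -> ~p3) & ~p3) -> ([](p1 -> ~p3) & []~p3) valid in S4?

Valid

Tableau for the negation ~([]((p1 -> ~p3) & ~p3) -> ([](p1 -> ~p3) & []~p3)):
1. ~([]((p1 -> ~p3) & ~p3) -> ([](p1 -> ~p3) & []~p3)), w0
2. []((p1 -> ~p3) & ~p3), w0
3. ~([](p1 -> ~p3) & []~p3), w0
4. (p1 -> ~p3) & ~p3, w0
5. p1 -> ~p3, w0
6. ~p3, w0
7. ~[](p1 -> ~p3), w0
8. ~(p1 -> ~p3), w1
9. p1, w1
10. p3, w1
11. (p1 -> ~p3) & ~p3, w1
12. p1 -> ~p3, w1
13. ~p3, w1
Accessibility: w0Rw0, w0Rw1, w1Rw1
Branch closes: p3 and ~p3 both at w1.
All branches of the negation close; one closing branch shown above.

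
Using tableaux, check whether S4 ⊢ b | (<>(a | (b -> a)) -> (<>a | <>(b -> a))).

Valid

Tableau for the negation ~(b | (<>(a | (b -> a)) -> (<>a | <>(b -> a)))):
1. ~(b | (<>(a | (b -> a)) -> (<>a | <>(b -> a)))), 0
2. ~b, 0   [~|-rule on 1]
3. ~(<>(a | (b -> a)) -> (<>a | <>(b -> a))), 0   [~|-rule on 1]
4. <>(a | (b -> a)), 0   [~->-rule on 3]
5. ~(<>a | <>(b -> a)), 0   [~->-rule on 3]
6. ~<>a, 0   [~|-rule on 5]
7. ~<>(b -> a), 0   [~|-rule on 5]
8. ~a, 0   [~<>-rule on 6 via 0R0]
9. ~(b -> a), 0   [~<>-rule on 7 via 0R0]
10. b, 0   [~->-rule on 9]
Accessibility: 0R0
Branch closes: b and ~b both at 0.
All branches of the negation close; one closing branch shown above.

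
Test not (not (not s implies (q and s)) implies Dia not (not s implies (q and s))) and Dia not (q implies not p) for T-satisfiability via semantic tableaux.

Unsatisfiable (every branch closes)

1. not (not (not s implies (q and s)) implies Dia not (not s implies (q and s))) and Dia not (q implies not p), u
2. not (not (not s implies (q and s)) implies Dia not (not s implies (q and s))), u
3. Dia not (q implies not p), u
4. not (not s implies (q and s)), u
5. not Dia not (not s implies (q and s)), u
6. not s, u
7. not (q and s), u
8. not s implies (q and s), u
9. q and s, u
10. q, u
11. s, u
Accessibility: uRu
Branch closes: s and not s both at u.
All branches of the tableau close; one closing branch shown above.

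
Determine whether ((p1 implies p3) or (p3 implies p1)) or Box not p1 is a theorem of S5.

Tableau for the negation not (((p1 implies p3) or (p3 implies p1)) or Box not p1):
1. not (((p1 implies p3) or (p3 implies p1)) or Box not p1), w0
2. not ((p1 implies p3) or (p3 implies p1)), w0
3. not Box not p1, w0
4. not (p1 implies p3), w0
5. not (p3 implies p1), w0
6. p1, w0
7. not p3, w0
8. p3, w0
9. not p1, w0
Accessibility: w0Rw0
Branch closes: p3 and not p3 both at w0.
Every branch of the negation's tableau closes; the branch above is one of them.

Valid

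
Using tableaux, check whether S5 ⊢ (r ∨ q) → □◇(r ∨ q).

Tableau for the negation ¬((r ∨ q) → □◇(r ∨ q)):
1. ¬((r ∨ q) → □◇(r ∨ q)), w0
2. r ∨ q, w0
3. ¬□◇(r ∨ q), w0
4. q, w0
5. ¬◇(r ∨ q), w1
6. ¬(r ∨ q), w0
7. ¬r, w0
8. ¬q, w0
Accessibility: w0Rw0, w0Rw1, w1Rw0, w1Rw1
Branch closes: q and ¬q both at w0.
Every branch of the negation's tableau closes; the branch above is one of them.

Valid in S5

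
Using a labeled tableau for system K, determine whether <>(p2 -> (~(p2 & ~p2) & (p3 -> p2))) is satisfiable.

1. <>(p2 -> (~(p2 & ~p2) & (p3 -> p2))), w0
2. p2 -> (~(p2 & ~p2) & (p3 -> p2)), w1   [<>-rule on 1: fresh world w1, w0Rw1]
3. ~(p2 & ~p2) & (p3 -> p2), w1   [->-rule on 2 (branches; this branch)]
4. ~(p2 & ~p2), w1   [&-rule on 3]
5. p3 -> p2, w1   [&-rule on 3]
6. p2, w1   [~&-rule on 4 (branches; this branch)]
Accessibility: w0Rw1

Yes, satisfiable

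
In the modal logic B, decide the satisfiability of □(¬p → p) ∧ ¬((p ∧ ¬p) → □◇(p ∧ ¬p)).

Unsatisfiable (every branch closes)

1. □(¬p → p) ∧ ¬((p ∧ ¬p) → □◇(p ∧ ¬p)), u
2. □(¬p → p), u
3. ¬((p ∧ ¬p) → □◇(p ∧ ¬p)), u
4. p ∧ ¬p, u
5. ¬□◇(p ∧ ¬p), u
6. p, u
7. ¬p, u
Accessibility: uRu
Branch closes: p and ¬p both at u.
Every branch closes; the branch above is one of them.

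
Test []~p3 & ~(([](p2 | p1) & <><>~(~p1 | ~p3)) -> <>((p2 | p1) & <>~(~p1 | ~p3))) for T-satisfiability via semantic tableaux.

1. []~p3 & ~(([](p2 | p1) & <><>~(~p1 | ~p3)) -> <>((p2 | p1) & <>~(~p1 | ~p3))), 0
2. []~p3, 0
3. ~(([](p2 | p1) & <><>~(~p1 | ~p3)) -> <>((p2 | p1) & <>~(~p1 | ~p3))), 0
4. [](p2 | p1) & <><>~(~p1 | ~p3), 0
5. ~<>((p2 | p1) & <>~(~p1 | ~p3)), 0
6. [](p2 | p1), 0
7. <><>~(~p1 | ~p3), 0
8. ~p3, 0
9. ~((p2 | p1) & <>~(~p1 | ~p3)), 0
10. p2 | p1, 0
11. ~<>~(~p1 | ~p3), 0
12. ~p1 | ~p3, 0
13. p1, 0
14. <>~(~p1 | ~p3), 1
15. ~p3, 1
16. ~((p2 | p1) & <>~(~p1 | ~p3)), 1
17. p2 | p1, 1
18. ~p1 | ~p3, 1
19. ~<>~(~p1 | ~p3), 1
20. p1, 1
21. ~(~p1 | ~p3), 2
22. p1, 2
23. p3, 2
24. ~p1 | ~p3, 2
25. ~p3, 2
Accessibility: 0R0, 0R1, 1R1, 1R2, 2R2
Branch closes: p3 and ~p3 both at 2.
(One branch shown.) All branches close.

No, unsatisfiable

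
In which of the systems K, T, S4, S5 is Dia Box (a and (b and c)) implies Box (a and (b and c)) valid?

S5

S4-tableau for the negation not (Dia Box (a and (b and c)) implies Box (a and (b and c))):
1. not (Dia Box (a and (b and c)) implies Box (a and (b and c))), 0
2. Dia Box (a and (b and c)), 0   [neg-implies-rule on 1]
3. not Box (a and (b and c)), 0   [neg-implies-rule on 1]
4. Box (a and (b and c)), 1   [Dia-rule on 2: fresh world 1, 0R1]
5. a and (b and c), 1   [Box-rule on 4 via 1R1]
6. a, 1   [and-rule on 5]
7. b and c, 1   [and-rule on 5]
8. b, 1   [and-rule on 7]
9. c, 1   [and-rule on 7]
10. not (a and (b and c)), 2   [neg-Box-rule on 3: fresh world 2, 0R2]
11. not (b and c), 2   [neg-and-rule on 10 (branches; this branch)]
12. not c, 2   [neg-and-rule on 11 (branches; this branch)]
Accessibility: 0R0, 0R1, 0R2, 1R1, 2R2
Complete open branch: countermodel on an S4-frame, so not valid in S4, nor in K, T (the same frame is also a K-frame and a T-frame).
S5-tableau for the negation not (Dia Box (a and (b and c)) implies Box (a and (b and c))):
1. not (Dia Box (a and (b and c)) implies Box (a and (b and c))), 0
2. Dia Box (a and (b and c)), 0   [neg-implies-rule on 1]
3. not Box (a and (b and c)), 0   [neg-implies-rule on 1]
4. Box (a and (b and c)), 1   [Dia-rule on 2: fresh world 1, 0R1]
5. a and (b and c), 0   [Box-rule on 4 via 1R0]
6. a, 0   [and-rule on 5]
7. b and c, 0   [and-rule on 5]
8. b, 0   [and-rule on 7]
9. c, 0   [and-rule on 7]
10. a and (b and c), 1   [Box-rule on 4 via 1R1]
11. a, 1   [and-rule on 10]
12. b and c, 1   [and-rule on 10]
13. b, 1   [and-rule on 12]
14. c, 1   [and-rule on 12]
15. not (a and (b and c)), 2   [neg-Box-rule on 3: fresh world 2, 0R2]
16. a and (b and c), 2   [Box-rule on 4 via 1R2]
17. a, 2   [and-rule on 16]
18. b and c, 2   [and-rule on 16]
19. b, 2   [and-rule on 18]
20. c, 2   [and-rule on 18]
21. not (b and c), 2   [neg-and-rule on 15 (branches; this branch)]
22. not c, 2   [neg-and-rule on 21 (branches; this branch)]
Accessibility: 0R0, 0R1, 0R2, 1R0, 1R1, 1R2, 2R0, 2R1, 2R2
Branch closes: c and not c both at 2.
Every branch closes (one shown): valid in S5.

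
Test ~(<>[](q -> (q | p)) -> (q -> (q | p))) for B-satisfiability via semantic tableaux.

No, unsatisfiable

1. ~(<>[](q -> (q | p)) -> (q -> (q | p))), u
2. <>[](q -> (q | p)), u
3. ~(q -> (q | p)), u
4. q, u
5. ~(q | p), u
6. ~q, u
7. ~p, u
Accessibility: uRu
Branch closes: q and ~q both at u.
(One branch shown.) All branches close.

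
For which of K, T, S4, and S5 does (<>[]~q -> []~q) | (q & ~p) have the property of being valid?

S4-tableau for the negation ~((<>[]~q -> []~q) | (q & ~p)):
1. ~((<>[]~q -> []~q) | (q & ~p)), u
2. ~(<>[]~q -> []~q), u
3. ~(q & ~p), u
4. <>[]~q, u
5. ~[]~q, u
6. p, u
7. []~q, v
8. ~q, v
9. q, w
Accessibility: uRu, uRv, uRw, vRv, wRw
Complete open branch: countermodel on an S4-frame, so not valid in S4, nor in K, T (the same frame is also a K-frame and a T-frame).
S5-tableau for the negation ~((<>[]~q -> []~q) | (q & ~p)):
1. ~((<>[]~q -> []~q) | (q & ~p)), u
2. ~(<>[]~q -> []~q), u
3. ~(q & ~p), u
4. <>[]~q, u
5. ~[]~q, u
6. p, u
7. []~q, v
8. ~q, u
9. ~q, v
10. q, w
11. ~q, w
Accessibility: uRu, uRv, uRw, vRu, vRv, vRw, wRu, wRv, wRw
Branch closes: q and ~q both at w.
Every branch closes (one shown): valid in S5.

S5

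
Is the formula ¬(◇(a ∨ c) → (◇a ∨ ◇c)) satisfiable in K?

1. ¬(◇(a ∨ c) → (◇a ∨ ◇c)), w0
2. ◇(a ∨ c), w0
3. ¬(◇a ∨ ◇c), w0
4. ¬◇a, w0
5. ¬◇c, w0
6. a ∨ c, w1
7. ¬a, w1
8. ¬c, w1
9. c, w1
Accessibility: w0Rw1
Branch closes: c and ¬c both at w1.
All branches of the tableau close; one closing branch shown above.

Unsatisfiable (every branch closes)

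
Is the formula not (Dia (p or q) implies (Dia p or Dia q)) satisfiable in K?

1. not (Dia (p or q) implies (Dia p or Dia q)), 0
2. Dia (p or q), 0   [neg-implies-rule on 1]
3. not (Dia p or Dia q), 0   [neg-implies-rule on 1]
4. not Dia p, 0   [neg-or-rule on 3]
5. not Dia q, 0   [neg-or-rule on 3]
6. p or q, 1   [Dia-rule on 2: fresh world 1, 0R1]
7. not p, 1   [neg-Dia-rule on 4 via 0R1]
8. not q, 1   [neg-Dia-rule on 5 via 0R1]
9. q, 1   [or-rule on 6 (branches; this branch)]
Accessibility: 0R1
Branch closes: q and not q both at 1.
(One branch shown.) All branches close.

No, unsatisfiable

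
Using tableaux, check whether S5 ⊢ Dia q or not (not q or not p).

Tableau for the negation not (Dia q or not (not q or not p)):
1. not (Dia q or not (not q or not p)), w0
2. not Dia q, w0
3. not q or not p, w0
4. not q, w0
5. not p, w0
Accessibility: w0Rw0
The negation has an open branch (countermodel exists).

Invalid (countermodel exists)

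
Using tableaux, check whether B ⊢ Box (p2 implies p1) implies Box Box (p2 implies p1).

Not valid

Tableau for the negation not (Box (p2 implies p1) implies Box Box (p2 implies p1)):
1. not (Box (p2 implies p1) implies Box Box (p2 implies p1)), 0
2. Box (p2 implies p1), 0   [neg-implies-rule on 1]
3. not Box Box (p2 implies p1), 0   [neg-implies-rule on 1]
4. p2 implies p1, 0   [Box-rule on 2 via 0R0]
5. p1, 0   [implies-rule on 4 (branches; this branch)]
6. not Box (p2 implies p1), 1   [neg-Box-rule on 3: fresh world 1, 0R1]
7. p2 implies p1, 1   [Box-rule on 2 via 0R1]
8. p1, 1   [implies-rule on 7 (branches; this branch)]
9. not (p2 implies p1), 2   [neg-Box-rule on 6: fresh world 2, 1R2]
10. p2, 2   [neg-implies-rule on 9]
11. not p1, 2   [neg-implies-rule on 9]
Accessibility: 0R0, 0R1, 1R0, 1R1, 1R2, 2R1, 2R2
The negation has an open branch (countermodel exists).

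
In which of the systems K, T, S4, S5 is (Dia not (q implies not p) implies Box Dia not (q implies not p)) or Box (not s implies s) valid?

S5-tableau for the negation not ((Dia not (q implies not p) implies Box Dia not (q implies not p)) or Box (not s implies s)):
1. not ((Dia not (q implies not p) implies Box Dia not (q implies not p)) or Box (not s implies s)), w0
2. not (Dia not (q implies not p) implies Box Dia not (q implies not p)), w0
3. not Box (not s implies s), w0
4. Dia not (q implies not p), w0
5. not Box Dia not (q implies not p), w0
6. not (not s implies s), w1
7. not s, w1
8. not (q implies not p), w2
9. q, w2
10. p, w2
11. not Dia not (q implies not p), w3
12. q implies not p, w0
13. q implies not p, w1
14. q implies not p, w2
15. q implies not p, w3
16. not p, w0
17. not p, w1
18. not p, w2
Accessibility: w0Rw0, w0Rw1, w0Rw2, w0Rw3, w1Rw0, w1Rw1, w1Rw2, w1Rw3, w2Rw0, w2Rw1, w2Rw2, w2Rw3, w3Rw0, w3Rw1, w3Rw2, w3Rw3
Branch closes: p and not p both at w2.
Every branch closes (one shown): valid in S5.
S4-tableau for the negation not ((Dia not (q implies not p) implies Box Dia not (q implies not p)) or Box (not s implies s)):
1. not ((Dia not (q implies not p) implies Box Dia not (q implies not p)) or Box (not s implies s)), w0
2. not (Dia not (q implies not p) implies Box Dia not (q implies not p)), w0
3. not Box (not s implies s), w0
4. Dia not (q implies not p), w0
5. not Box Dia not (q implies not p), w0
6. not (not s implies s), w1
7. not s, w1
8. not (q implies not p), w2
9. q, w2
10. p, w2
11. not Dia not (q implies not p), w3
12. q implies not p, w3
13. not p, w3
Accessibility: w0Rw0, w0Rw1, w0Rw2, w0Rw3, w1Rw1, w2Rw2, w3Rw3
Complete open branch: countermodel on an S4-frame, so not valid in S4, nor in K, T (the same frame is also a K-frame and a T-frame).

S5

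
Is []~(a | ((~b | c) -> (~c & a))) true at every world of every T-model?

Not valid

Tableau for the negation ~[]~(a | ((~b | c) -> (~c & a))):
1. ~[]~(a | ((~b | c) -> (~c & a))), w0
2. a | ((~b | c) -> (~c & a)), w1
3. (~b | c) -> (~c & a), w1
4. ~c & a, w1
5. ~c, w1
6. a, w1
Accessibility: w0Rw0, w0Rw1, w1Rw1
The negation has an open branch (countermodel exists).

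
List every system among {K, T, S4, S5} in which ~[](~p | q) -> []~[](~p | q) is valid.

S5

S5-tableau for the negation ~(~[](~p | q) -> []~[](~p | q)):
1. ~(~[](~p | q) -> []~[](~p | q)), w0
2. ~[](~p | q), w0
3. ~[]~[](~p | q), w0
4. ~(~p | q), w1
5. p, w1
6. ~q, w1
7. [](~p | q), w2
8. ~p | q, w0
9. ~p | q, w1
10. ~p | q, w2
11. q, w0
12. q, w1
Accessibility: w0Rw0, w0Rw1, w0Rw2, w1Rw0, w1Rw1, w1Rw2, w2Rw0, w2Rw1, w2Rw2
Branch closes: q and ~q both at w1.
Every branch closes (one shown): valid in S5.
S4-tableau for the negation ~(~[](~p | q) -> []~[](~p | q)):
1. ~(~[](~p | q) -> []~[](~p | q)), w0
2. ~[](~p | q), w0
3. ~[]~[](~p | q), w0
4. ~(~p | q), w1
5. p, w1
6. ~q, w1
7. [](~p | q), w2
8. ~p | q, w2
9. q, w2
Accessibility: w0Rw0, w0Rw1, w0Rw2, w1Rw1, w2Rw2
Complete open branch: countermodel on an S4-frame, so not valid in S4, nor in K, T (the same frame is also a K-frame and a T-frame).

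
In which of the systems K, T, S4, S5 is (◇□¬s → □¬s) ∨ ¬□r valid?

S5

S4-tableau for the negation ¬((◇□¬s → □¬s) ∨ ¬□r):
1. ¬((◇□¬s → □¬s) ∨ ¬□r), w0
2. ¬(◇□¬s → □¬s), w0   [¬∨-rule on 1]
3. □r, w0   [¬∨-rule on 1]
4. ◇□¬s, w0   [¬→-rule on 2]
5. ¬□¬s, w0   [¬→-rule on 2]
6. r, w0   [□-rule on 3 via w0Rw0]
7. □¬s, w1   [◇-rule on 4: fresh world w1, w0Rw1]
8. r, w1   [□-rule on 3 via w0Rw1]
9. ¬s, w1   [□-rule on 7 via w1Rw1]
10. s, w2   [¬□-rule on 5: fresh world w2, w0Rw2]
11. r, w2   [□-rule on 3 via w0Rw2]
Accessibility: w0Rw0, w0Rw1, w0Rw2, w1Rw1, w2Rw2
Complete open branch: countermodel on an S4-frame, so not valid in S4, nor in K, T (the same frame is also a K-frame and a T-frame).
S5-tableau for the negation ¬((◇□¬s → □¬s) ∨ ¬□r):
1. ¬((◇□¬s → □¬s) ∨ ¬□r), w0
2. ¬(◇□¬s → □¬s), w0   [¬∨-rule on 1]
3. □r, w0   [¬∨-rule on 1]
4. ◇□¬s, w0   [¬→-rule on 2]
5. ¬□¬s, w0   [¬→-rule on 2]
6. r, w0   [□-rule on 3 via w0Rw0]
7. □¬s, w1   [◇-rule on 4: fresh world w1, w0Rw1]
8. r, w1   [□-rule on 3 via w0Rw1]
9. ¬s, w0   [□-rule on 7 via w1Rw0]
10. ¬s, w1   [□-rule on 7 via w1Rw1]
11. s, w2   [¬□-rule on 5: fresh world w2, w0Rw2]
12. r, w2   [□-rule on 3 via w0Rw2]
13. ¬s, w2   [□-rule on 7 via w1Rw2]
Accessibility: w0Rw0, w0Rw1, w0Rw2, w1Rw0, w1Rw1, w1Rw2, w2Rw0, w2Rw1, w2Rw2
Branch closes: s and ¬s both at w2.
Every branch closes (one shown): valid in S5.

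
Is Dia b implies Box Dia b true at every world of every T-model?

Invalid (countermodel exists)

Tableau for the negation not (Dia b implies Box Dia b):
1. not (Dia b implies Box Dia b), 0
2. Dia b, 0
3. not Box Dia b, 0
4. b, 1
5. not Dia b, 2
6. not b, 2
Accessibility: 0R0, 0R1, 0R2, 1R1, 2R2
The negation has an open branch (countermodel exists).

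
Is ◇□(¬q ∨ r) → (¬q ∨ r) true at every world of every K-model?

Tableau for the negation ¬(◇□(¬q ∨ r) → (¬q ∨ r)):
1. ¬(◇□(¬q ∨ r) → (¬q ∨ r)), u
2. ◇□(¬q ∨ r), u
3. ¬(¬q ∨ r), u
4. q, u
5. ¬r, u
6. □(¬q ∨ r), v
Accessibility: uRv
The negation has an open branch (countermodel exists).

Not valid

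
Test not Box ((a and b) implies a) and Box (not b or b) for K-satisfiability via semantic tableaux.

No, unsatisfiable

1. not Box ((a and b) implies a) and Box (not b or b), w0
2. not Box ((a and b) implies a), w0   [and-rule on 1]
3. Box (not b or b), w0   [and-rule on 1]
4. not ((a and b) implies a), w1   [neg-Box-rule on 2: fresh world w1, w0Rw1]
5. a and b, w1   [neg-implies-rule on 4]
6. not a, w1   [neg-implies-rule on 4]
7. a, w1   [and-rule on 5]
8. b, w1   [and-rule on 5]
Accessibility: w0Rw1
Branch closes: a and not a both at w1.
All branches of the tableau close; one closing branch shown above.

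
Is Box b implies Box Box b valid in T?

Invalid (countermodel exists)

Tableau for the negation not (Box b implies Box Box b):
1. not (Box b implies Box Box b), w0
2. Box b, w0
3. not Box Box b, w0
4. b, w0
5. not Box b, w1
6. b, w1
7. not b, w2
Accessibility: w0Rw0, w0Rw1, w1Rw1, w1Rw2, w2Rw2
The negation has an open branch (countermodel exists).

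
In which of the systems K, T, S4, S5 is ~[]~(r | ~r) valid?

K-tableau for the negation []~(r | ~r):
1. []~(r | ~r), w0
Complete open branch: countermodel on a K-frame, so not valid in K.
T-tableau for the negation []~(r | ~r):
1. []~(r | ~r), w0
2. ~(r | ~r), w0
3. ~r, w0
4. r, w0
Accessibility: w0Rw0
Branch closes: r and ~r both at w0.
Every branch closes (one shown): valid in T, hence also in S4, S5 (every theorem of T is a theorem of S4 and S5).

T, S4, S5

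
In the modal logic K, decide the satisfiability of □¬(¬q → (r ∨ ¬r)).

1. □¬(¬q → (r ∨ ¬r)), w0

Satisfiable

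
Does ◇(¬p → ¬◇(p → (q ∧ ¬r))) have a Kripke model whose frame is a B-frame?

1. ◇(¬p → ¬◇(p → (q ∧ ¬r))), w0
2. ¬p → ¬◇(p → (q ∧ ¬r)), w1   [◇-rule on 1: fresh world w1, w0Rw1]
3. ¬◇(p → (q ∧ ¬r)), w1   [→-rule on 2 (branches; this branch)]
4. ¬(p → (q ∧ ¬r)), w0   [¬◇-rule on 3 via w1Rw0]
5. p, w0   [¬→-rule on 4]
6. ¬(q ∧ ¬r), w0   [¬→-rule on 4]
7. ¬(p → (q ∧ ¬r)), w1   [¬◇-rule on 3 via w1Rw1]
8. p, w1   [¬→-rule on 7]
9. ¬(q ∧ ¬r), w1   [¬→-rule on 7]
10. r, w0   [¬∧-rule on 6 (branches; this branch)]
11. r, w1   [¬∧-rule on 9 (branches; this branch)]
Accessibility: w0Rw0, w0Rw1, w1Rw0, w1Rw1

Satisfiable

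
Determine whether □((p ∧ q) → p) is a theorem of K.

Tableau for the negation ¬□((p ∧ q) → p):
1. ¬□((p ∧ q) → p), 0
2. ¬((p ∧ q) → p), 1
3. p ∧ q, 1
4. ¬p, 1
5. p, 1
6. q, 1
Accessibility: 0R1
Branch closes: p and ¬p both at 1.
Every branch of the negation's tableau closes; the branch above is one of them.

Yes, valid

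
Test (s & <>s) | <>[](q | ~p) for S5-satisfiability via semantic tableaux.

1. (s & <>s) | <>[](q | ~p), 0
2. <>[](q | ~p), 0
3. [](q | ~p), 1
4. q | ~p, 0
5. q | ~p, 1
6. ~p, 0
7. ~p, 1
Accessibility: 0R0, 0R1, 1R0, 1R1

Satisfiable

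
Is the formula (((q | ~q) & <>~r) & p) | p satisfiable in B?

Satisfiable (open branch found)

1. (((q | ~q) & <>~r) & p) | p, w0
2. p, w0
Accessibility: w0Rw0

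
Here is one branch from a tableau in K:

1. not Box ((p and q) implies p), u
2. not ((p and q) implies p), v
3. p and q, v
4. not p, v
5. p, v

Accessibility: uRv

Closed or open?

Both p and not p appear at v.

Closed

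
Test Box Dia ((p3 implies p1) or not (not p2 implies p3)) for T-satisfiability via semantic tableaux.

Satisfiable (open branch found)

1. Box Dia ((p3 implies p1) or not (not p2 implies p3)), u
2. Dia ((p3 implies p1) or not (not p2 implies p3)), u   [Box-rule on 1 via uRu]
3. (p3 implies p1) or not (not p2 implies p3), v   [Dia-rule on 2: fresh world v, uRv]
4. Dia ((p3 implies p1) or not (not p2 implies p3)), v   [Box-rule on 1 via uRv]
5. not (not p2 implies p3), v   [or-rule on 3 (branches; this branch)]
6. not p2, v   [neg-implies-rule on 5]
7. not p3, v   [neg-implies-rule on 5]
8. (p3 implies p1) or not (not p2 implies p3), w   [Dia-rule on 4: fresh world w, vRw]
9. not (not p2 implies p3), w   [or-rule on 8 (branches; this branch)]
10. not p2, w   [neg-implies-rule on 9]
11. not p3, w   [neg-implies-rule on 9]
Accessibility: uRu, uRv, vRv, vRw, wRw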